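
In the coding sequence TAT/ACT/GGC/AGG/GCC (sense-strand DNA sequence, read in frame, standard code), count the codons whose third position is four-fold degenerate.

Codon 1 TAT (Tyr): third position 2-fold.
Codon 2 ACT (Thr): third position 4-fold.
Codon 3 GGC (Gly): third position 4-fold.
Codon 4 AGG (Arg): third position 2-fold.
Codon 5 GCC (Ala): third position 4-fold.
Four-fold degenerate third positions: 3.

3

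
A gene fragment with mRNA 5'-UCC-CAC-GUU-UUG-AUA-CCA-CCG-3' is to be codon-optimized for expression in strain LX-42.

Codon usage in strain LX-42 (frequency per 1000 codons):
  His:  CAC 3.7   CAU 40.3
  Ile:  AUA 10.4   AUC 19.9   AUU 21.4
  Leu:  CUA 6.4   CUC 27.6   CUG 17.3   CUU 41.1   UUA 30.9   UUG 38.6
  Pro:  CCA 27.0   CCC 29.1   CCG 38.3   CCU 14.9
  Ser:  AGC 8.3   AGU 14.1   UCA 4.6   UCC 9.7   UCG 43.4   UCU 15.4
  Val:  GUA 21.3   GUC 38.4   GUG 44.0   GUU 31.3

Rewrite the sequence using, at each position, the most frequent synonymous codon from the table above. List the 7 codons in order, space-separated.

UCG CAU GUG CUU AUU CCG CCG

Codon 1 (Ser): best is UCG at 43.4.
Codon 2 (His): best is CAU at 40.3.
Codon 3 (Val): best is GUG at 44.0.
Codon 4 (Leu): best is CUU at 41.1.
Codon 5 (Ile): best is AUU at 21.4.
Codon 6 (Pro): best is CCG at 38.3.
Codon 7 (Pro): best is CCG at 38.3.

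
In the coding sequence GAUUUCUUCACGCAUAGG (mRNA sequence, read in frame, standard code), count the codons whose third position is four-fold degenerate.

1

Codon 1 GAU (Asp): third position 2-fold.
Codon 2 UUC (Phe): third position 2-fold.
Codon 3 UUC (Phe): third position 2-fold.
Codon 4 ACG (Thr): third position 4-fold.
Codon 5 CAU (His): third position 2-fold.
Codon 6 AGG (Arg): third position 2-fold.
Four-fold degenerate third positions: 1.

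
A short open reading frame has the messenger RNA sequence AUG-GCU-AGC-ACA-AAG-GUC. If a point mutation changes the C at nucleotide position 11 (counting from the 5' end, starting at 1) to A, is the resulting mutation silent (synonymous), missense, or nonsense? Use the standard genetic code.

missense

Position 11 falls in codon 4: ACA → Thr.
After the substitution the codon is AAA → Lys.
Thr ≠ Lys, so this is a missense mutation.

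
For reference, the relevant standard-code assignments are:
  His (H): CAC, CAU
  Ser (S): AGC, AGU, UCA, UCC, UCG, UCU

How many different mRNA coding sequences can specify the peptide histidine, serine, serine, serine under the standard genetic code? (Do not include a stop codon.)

His: 2 codons.
Ser: 6 codons.
Ser: 6 codons.
Ser: 6 codons.
2 × 6 × 6 × 6 = 432.

432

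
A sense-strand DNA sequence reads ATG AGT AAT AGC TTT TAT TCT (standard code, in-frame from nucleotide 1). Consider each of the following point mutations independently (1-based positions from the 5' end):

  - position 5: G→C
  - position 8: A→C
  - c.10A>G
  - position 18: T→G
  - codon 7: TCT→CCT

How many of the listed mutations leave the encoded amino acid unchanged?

Codon 2: AGT (Ser) → ACT (Thr) — missense.
Codon 3: AAT (Asn) → ACT (Thr) — missense.
Codon 4: AGC (Ser) → GGC (Gly) — missense.
Codon 6: TAT (Tyr) → TAG (Stop) — nonsense.
Codon 7: TCT (Ser) → CCT (Pro) — missense.
Synonymous: 0 of 5.

0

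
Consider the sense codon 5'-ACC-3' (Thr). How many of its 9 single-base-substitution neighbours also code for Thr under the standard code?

3

Position 1: none → 0 synonymous.
Position 2: none → 0 synonymous.
Position 3: ACU, ACA, ACG → 3 synonymous.
Total: 0 + 0 + 3 = 3.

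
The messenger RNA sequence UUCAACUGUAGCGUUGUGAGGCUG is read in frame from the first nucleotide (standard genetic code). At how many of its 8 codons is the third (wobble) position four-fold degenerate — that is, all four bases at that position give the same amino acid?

3

Codon 1 UUC (Phe): third position 2-fold.
Codon 2 AAC (Asn): third position 2-fold.
Codon 3 UGU (Cys): third position 2-fold.
Codon 4 AGC (Ser): third position 2-fold.
Codon 5 GUU (Val): third position 4-fold.
Codon 6 GUG (Val): third position 4-fold.
Codon 7 AGG (Arg): third position 2-fold.
Codon 8 CUG (Leu): third position 4-fold.
Four-fold degenerate third positions: 3.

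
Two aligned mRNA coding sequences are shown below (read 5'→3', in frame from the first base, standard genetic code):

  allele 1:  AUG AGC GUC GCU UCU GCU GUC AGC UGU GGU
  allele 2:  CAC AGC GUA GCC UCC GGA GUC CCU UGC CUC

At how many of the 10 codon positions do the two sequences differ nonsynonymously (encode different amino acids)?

Codon 1: AUG Met / CAC His — nonsynonymous.
Codon 2: AGC Ser / AGC Ser — identical.
Codon 3: GUC Val / GUA Val — synonymous.
Codon 4: GCU Ala / GCC Ala — synonymous.
Codon 5: UCU Ser / UCC Ser — synonymous.
Codon 6: GCU Ala / GGA Gly — nonsynonymous.
Codon 7: GUC Val / GUC Val — identical.
Codon 8: AGC Ser / CCU Pro — nonsynonymous.
Codon 9: UGU Cys / UGC Cys — synonymous.
Codon 10: GGU Gly / CUC Leu — nonsynonymous.
Nonsynonymous differences: 4.

4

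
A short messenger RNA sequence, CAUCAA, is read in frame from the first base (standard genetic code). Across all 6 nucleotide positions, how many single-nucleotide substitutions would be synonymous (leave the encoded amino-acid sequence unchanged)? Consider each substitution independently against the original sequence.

Codon 1 (CAU, His): 1 synonymous substitution.
Codon 2 (CAA, Gln): 1 synonymous substitution.
Total: 1 + 1 = 2.

2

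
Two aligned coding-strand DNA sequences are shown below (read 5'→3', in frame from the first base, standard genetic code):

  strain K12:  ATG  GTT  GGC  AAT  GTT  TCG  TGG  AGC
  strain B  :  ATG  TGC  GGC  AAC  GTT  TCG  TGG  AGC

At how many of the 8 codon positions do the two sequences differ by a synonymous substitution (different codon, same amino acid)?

Codon 1: ATG Met / ATG Met — identical.
Codon 2: GTT Val / TGC Cys — nonsynonymous.
Codon 3: GGC Gly / GGC Gly — identical.
Codon 4: AAT Asn / AAC Asn — synonymous.
Codon 5: GTT Val / GTT Val — identical.
Codon 6: TCG Ser / TCG Ser — identical.
Codon 7: TGG Trp / TGG Trp — identical.
Codon 8: AGC Ser / AGC Ser — identical.
Synonymous differences: 1.

1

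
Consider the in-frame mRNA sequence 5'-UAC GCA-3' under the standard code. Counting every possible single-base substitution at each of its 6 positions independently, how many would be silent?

4

Codon 1 (UAC, Tyr): 1 synonymous substitution.
Codon 2 (GCA, Ala): 3 synonymous substitutions.
Total: 1 + 3 = 4.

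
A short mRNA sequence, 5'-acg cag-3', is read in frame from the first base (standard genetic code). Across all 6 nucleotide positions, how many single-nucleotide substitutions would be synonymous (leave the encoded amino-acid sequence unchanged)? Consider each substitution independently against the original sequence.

Codon 1 (ACG, Thr): 3 synonymous substitutions.
Codon 2 (CAG, Gln): 1 synonymous substitution.
Total: 3 + 1 = 4.

4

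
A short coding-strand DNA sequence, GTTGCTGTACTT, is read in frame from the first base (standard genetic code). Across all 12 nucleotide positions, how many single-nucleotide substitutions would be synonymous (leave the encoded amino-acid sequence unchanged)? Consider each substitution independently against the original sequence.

12

Codon 1 (GTT, Val): 3 synonymous substitutions.
Codon 2 (GCT, Ala): 3 synonymous substitutions.
Codon 3 (GTA, Val): 3 synonymous substitutions.
Codon 4 (CTT, Leu): 3 synonymous substitutions.
Total: 3 + 3 + 3 + 3 = 12.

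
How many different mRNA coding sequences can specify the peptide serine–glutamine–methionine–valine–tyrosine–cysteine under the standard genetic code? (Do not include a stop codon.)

Ser: 6 codons.
Gln: 2 codons.
Met: 1 codon.
Val: 4 codons.
Tyr: 2 codons.
Cys: 2 codons.
6 × 2 × 1 × 4 × 2 × 2 = 192.

192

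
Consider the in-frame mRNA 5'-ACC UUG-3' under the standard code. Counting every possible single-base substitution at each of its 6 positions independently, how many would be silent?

Codon 1 (ACC, Thr): 3 synonymous substitutions.
Codon 2 (UUG, Leu): 2 synonymous substitutions.
Total: 3 + 2 = 5.

5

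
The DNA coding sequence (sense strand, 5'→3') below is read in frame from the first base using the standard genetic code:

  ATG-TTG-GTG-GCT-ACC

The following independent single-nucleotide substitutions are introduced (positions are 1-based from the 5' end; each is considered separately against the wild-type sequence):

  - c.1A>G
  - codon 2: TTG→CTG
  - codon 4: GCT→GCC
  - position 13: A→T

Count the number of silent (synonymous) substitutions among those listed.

2

Codon 1: ATG (Met) → GTG (Val) — missense.
Codon 2: TTG (Leu) → CTG (Leu) — synonymous.
Codon 4: GCT (Ala) → GCC (Ala) — synonymous.
Codon 5: ACC (Thr) → TCC (Ser) — missense.
Synonymous: 2 of 4.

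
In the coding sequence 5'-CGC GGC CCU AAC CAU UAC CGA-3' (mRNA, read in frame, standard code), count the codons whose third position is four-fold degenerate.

4

Codon 1 CGC (Arg): third position 4-fold.
Codon 2 GGC (Gly): third position 4-fold.
Codon 3 CCU (Pro): third position 4-fold.
Codon 4 AAC (Asn): third position 2-fold.
Codon 5 CAU (His): third position 2-fold.
Codon 6 UAC (Tyr): third position 2-fold.
Codon 7 CGA (Arg): third position 4-fold.
Four-fold degenerate third positions: 4.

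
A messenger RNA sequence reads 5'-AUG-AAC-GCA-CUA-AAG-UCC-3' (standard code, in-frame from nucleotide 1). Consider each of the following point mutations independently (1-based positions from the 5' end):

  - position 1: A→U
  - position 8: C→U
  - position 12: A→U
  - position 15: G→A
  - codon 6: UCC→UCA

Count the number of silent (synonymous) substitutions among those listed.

3

Codon 1: AUG (Met) → UUG (Leu) — missense.
Codon 3: GCA (Ala) → GUA (Val) — missense.
Codon 4: CUA (Leu) → CUU (Leu) — synonymous.
Codon 5: AAG (Lys) → AAA (Lys) — synonymous.
Codon 6: UCC (Ser) → UCA (Ser) — synonymous.
Synonymous: 3 of 5.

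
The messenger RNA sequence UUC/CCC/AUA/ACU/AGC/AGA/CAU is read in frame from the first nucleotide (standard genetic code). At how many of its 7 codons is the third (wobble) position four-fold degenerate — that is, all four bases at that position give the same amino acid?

Codon 1 UUC (Phe): third position 2-fold.
Codon 2 CCC (Pro): third position 4-fold.
Codon 3 AUA (Ile): third position 3-fold.
Codon 4 ACU (Thr): third position 4-fold.
Codon 5 AGC (Ser): third position 2-fold.
Codon 6 AGA (Arg): third position 2-fold.
Codon 7 CAU (His): third position 2-fold.
Four-fold degenerate third positions: 2.

2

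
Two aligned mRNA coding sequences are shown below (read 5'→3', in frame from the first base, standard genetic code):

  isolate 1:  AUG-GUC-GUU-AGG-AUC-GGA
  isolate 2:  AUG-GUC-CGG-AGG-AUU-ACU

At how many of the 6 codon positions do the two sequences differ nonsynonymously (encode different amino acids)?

Codon 1: AUG Met / AUG Met — identical.
Codon 2: GUC Val / GUC Val — identical.
Codon 3: GUU Val / CGG Arg — nonsynonymous.
Codon 4: AGG Arg / AGG Arg — identical.
Codon 5: AUC Ile / AUU Ile — synonymous.
Codon 6: GGA Gly / ACU Thr — nonsynonymous.
Nonsynonymous differences: 2.

2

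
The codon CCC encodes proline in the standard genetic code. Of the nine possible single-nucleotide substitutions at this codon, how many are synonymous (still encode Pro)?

3

Position 1: none → 0 synonymous.
Position 2: none → 0 synonymous.
Position 3: CCT, CCA, CCG → 3 synonymous.
Total: 0 + 0 + 3 = 3.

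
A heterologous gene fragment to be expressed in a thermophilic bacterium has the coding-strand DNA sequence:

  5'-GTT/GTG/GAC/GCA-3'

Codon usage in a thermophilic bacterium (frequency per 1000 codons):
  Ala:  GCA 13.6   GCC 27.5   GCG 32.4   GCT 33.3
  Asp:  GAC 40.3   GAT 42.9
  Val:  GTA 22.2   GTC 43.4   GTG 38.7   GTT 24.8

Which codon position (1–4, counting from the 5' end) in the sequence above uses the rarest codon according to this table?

Codon 1 GTT (Val): 24.8 per 1000.
Codon 2 GTG (Val): 38.7 per 1000.
Codon 3 GAC (Asp): 40.3 per 1000.
Codon 4 GCA (Ala): 13.6 per 1000.
Lowest frequency is 13.6 at codon 4.

4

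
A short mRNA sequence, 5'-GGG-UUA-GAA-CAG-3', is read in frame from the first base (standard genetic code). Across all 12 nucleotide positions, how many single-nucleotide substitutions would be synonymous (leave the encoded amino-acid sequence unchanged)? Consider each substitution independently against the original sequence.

7

Codon 1 (GGG, Gly): 3 synonymous substitutions.
Codon 2 (UUA, Leu): 2 synonymous substitutions.
Codon 3 (GAA, Glu): 1 synonymous substitution.
Codon 4 (CAG, Gln): 1 synonymous substitution.
Total: 3 + 2 + 1 + 1 = 7.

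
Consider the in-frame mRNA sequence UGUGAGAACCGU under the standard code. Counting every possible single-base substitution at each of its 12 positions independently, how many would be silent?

Codon 1 (UGU, Cys): 1 synonymous substitution.
Codon 2 (GAG, Glu): 1 synonymous substitution.
Codon 3 (AAC, Asn): 1 synonymous substitution.
Codon 4 (CGU, Arg): 3 synonymous substitutions.
Total: 1 + 1 + 1 + 3 = 6.

6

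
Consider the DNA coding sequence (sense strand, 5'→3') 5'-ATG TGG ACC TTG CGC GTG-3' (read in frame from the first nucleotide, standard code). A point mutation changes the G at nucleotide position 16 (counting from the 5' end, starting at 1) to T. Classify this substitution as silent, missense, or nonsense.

Position 16 falls in codon 6: GTG → Val.
After the substitution the codon is TTG → Leu.
Val ≠ Leu, so this is a missense mutation.

missense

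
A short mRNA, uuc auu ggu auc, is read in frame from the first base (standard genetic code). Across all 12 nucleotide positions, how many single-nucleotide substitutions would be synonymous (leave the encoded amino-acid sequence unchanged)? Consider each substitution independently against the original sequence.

Codon 1 (UUC, Phe): 1 synonymous substitution.
Codon 2 (AUU, Ile): 2 synonymous substitutions.
Codon 3 (GGU, Gly): 3 synonymous substitutions.
Codon 4 (AUC, Ile): 2 synonymous substitutions.
Total: 1 + 2 + 3 + 2 = 8.

8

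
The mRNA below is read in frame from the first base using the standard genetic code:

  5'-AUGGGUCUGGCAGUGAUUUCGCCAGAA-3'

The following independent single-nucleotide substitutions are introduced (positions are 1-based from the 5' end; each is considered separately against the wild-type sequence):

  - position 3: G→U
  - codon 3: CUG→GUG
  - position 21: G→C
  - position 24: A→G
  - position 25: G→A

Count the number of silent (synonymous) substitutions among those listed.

Codon 1: AUG (Met) → AUU (Ile) — missense.
Codon 3: CUG (Leu) → GUG (Val) — missense.
Codon 7: UCG (Ser) → UCC (Ser) — synonymous.
Codon 8: CCA (Pro) → CCG (Pro) — synonymous.
Codon 9: GAA (Glu) → AAA (Lys) — missense.
Synonymous: 2 of 5.

2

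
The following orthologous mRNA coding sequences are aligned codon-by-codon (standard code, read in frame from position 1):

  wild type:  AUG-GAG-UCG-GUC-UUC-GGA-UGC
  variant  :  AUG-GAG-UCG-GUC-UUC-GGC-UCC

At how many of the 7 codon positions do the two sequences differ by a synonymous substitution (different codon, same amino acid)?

1

Codon 1: AUG Met / AUG Met — identical.
Codon 2: GAG Glu / GAG Glu — identical.
Codon 3: UCG Ser / UCG Ser — identical.
Codon 4: GUC Val / GUC Val — identical.
Codon 5: UUC Phe / UUC Phe — identical.
Codon 6: GGA Gly / GGC Gly — synonymous.
Codon 7: UGC Cys / UCC Ser — nonsynonymous.
Synonymous differences: 1.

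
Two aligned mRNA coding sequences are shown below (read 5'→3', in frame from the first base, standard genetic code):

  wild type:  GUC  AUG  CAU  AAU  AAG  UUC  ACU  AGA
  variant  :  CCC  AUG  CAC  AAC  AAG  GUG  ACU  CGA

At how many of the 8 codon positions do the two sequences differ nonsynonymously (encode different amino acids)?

2

Codon 1: GUC Val / CCC Pro — nonsynonymous.
Codon 2: AUG Met / AUG Met — identical.
Codon 3: CAU His / CAC His — synonymous.
Codon 4: AAU Asn / AAC Asn — synonymous.
Codon 5: AAG Lys / AAG Lys — identical.
Codon 6: UUC Phe / GUG Val — nonsynonymous.
Codon 7: ACU Thr / ACU Thr — identical.
Codon 8: AGA Arg / CGA Arg — synonymous.
Nonsynonymous differences: 2.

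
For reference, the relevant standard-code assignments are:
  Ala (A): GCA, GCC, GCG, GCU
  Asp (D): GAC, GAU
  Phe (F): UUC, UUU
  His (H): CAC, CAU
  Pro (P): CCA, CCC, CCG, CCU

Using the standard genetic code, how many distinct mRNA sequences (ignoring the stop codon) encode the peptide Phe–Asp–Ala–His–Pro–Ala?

512

Phe: 2 codons.
Asp: 2 codons.
Ala: 4 codons.
His: 2 codons.
Pro: 4 codons.
Ala: 4 codons.
2 × 2 × 4 × 2 × 4 × 4 = 512.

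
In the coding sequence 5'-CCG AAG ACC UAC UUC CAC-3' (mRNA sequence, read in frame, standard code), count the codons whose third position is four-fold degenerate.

Codon 1 CCG (Pro): third position 4-fold.
Codon 2 AAG (Lys): third position 2-fold.
Codon 3 ACC (Thr): third position 4-fold.
Codon 4 UAC (Tyr): third position 2-fold.
Codon 5 UUC (Phe): third position 2-fold.
Codon 6 CAC (His): third position 2-fold.
Four-fold degenerate third positions: 2.

2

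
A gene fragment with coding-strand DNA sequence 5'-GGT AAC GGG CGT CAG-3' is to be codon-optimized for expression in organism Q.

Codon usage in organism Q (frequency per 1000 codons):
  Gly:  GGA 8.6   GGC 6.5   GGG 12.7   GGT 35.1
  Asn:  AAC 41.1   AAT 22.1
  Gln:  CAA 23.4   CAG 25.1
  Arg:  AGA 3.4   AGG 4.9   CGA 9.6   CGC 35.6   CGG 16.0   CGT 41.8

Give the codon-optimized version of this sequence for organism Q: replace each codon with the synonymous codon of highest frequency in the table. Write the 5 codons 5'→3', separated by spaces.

GGT AAC GGT CGT CAG

Codon 1 (Gly): best is GGT at 35.1.
Codon 2 (Asn): best is AAC at 41.1.
Codon 3 (Gly): best is GGT at 35.1.
Codon 4 (Arg): best is CGT at 41.8.
Codon 5 (Gln): best is CAG at 25.1.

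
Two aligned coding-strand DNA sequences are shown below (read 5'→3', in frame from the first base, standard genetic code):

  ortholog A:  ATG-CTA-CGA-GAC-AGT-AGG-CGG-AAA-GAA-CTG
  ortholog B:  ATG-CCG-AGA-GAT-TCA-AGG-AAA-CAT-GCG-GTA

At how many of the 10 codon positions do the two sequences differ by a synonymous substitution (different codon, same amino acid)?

3

Codon 1: ATG Met / ATG Met — identical.
Codon 2: CTA Leu / CCG Pro — nonsynonymous.
Codon 3: CGA Arg / AGA Arg — synonymous.
Codon 4: GAC Asp / GAT Asp — synonymous.
Codon 5: AGT Ser / TCA Ser — synonymous.
Codon 6: AGG Arg / AGG Arg — identical.
Codon 7: CGG Arg / AAA Lys — nonsynonymous.
Codon 8: AAA Lys / CAT His — nonsynonymous.
Codon 9: GAA Glu / GCG Ala — nonsynonymous.
Codon 10: CTG Leu / GTA Val — nonsynonymous.
Synonymous differences: 3.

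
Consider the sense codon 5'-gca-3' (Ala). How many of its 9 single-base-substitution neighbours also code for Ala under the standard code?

3

Position 1: none → 0 synonymous.
Position 2: none → 0 synonymous.
Position 3: GCT, GCC, GCG → 3 synonymous.
Total: 0 + 0 + 3 = 3.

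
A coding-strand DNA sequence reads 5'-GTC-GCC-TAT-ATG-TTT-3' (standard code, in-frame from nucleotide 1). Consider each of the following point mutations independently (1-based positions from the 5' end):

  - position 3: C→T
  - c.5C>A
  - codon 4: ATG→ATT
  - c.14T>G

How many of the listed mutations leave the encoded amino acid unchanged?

1

Codon 1: GTC (Val) → GTT (Val) — synonymous.
Codon 2: GCC (Ala) → GAC (Asp) — missense.
Codon 4: ATG (Met) → ATT (Ile) — missense.
Codon 5: TTT (Phe) → TGT (Cys) — missense.
Synonymous: 1 of 4.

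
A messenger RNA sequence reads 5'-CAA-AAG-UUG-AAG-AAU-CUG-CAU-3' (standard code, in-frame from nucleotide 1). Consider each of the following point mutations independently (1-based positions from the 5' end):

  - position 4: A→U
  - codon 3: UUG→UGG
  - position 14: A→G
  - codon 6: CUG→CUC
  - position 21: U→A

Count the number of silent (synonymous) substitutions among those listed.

Codon 2: AAG (Lys) → UAG (Stop) — nonsense.
Codon 3: UUG (Leu) → UGG (Trp) — missense.
Codon 5: AAU (Asn) → AGU (Ser) — missense.
Codon 6: CUG (Leu) → CUC (Leu) — synonymous.
Codon 7: CAU (His) → CAA (Gln) — missense.
Synonymous: 1 of 5.

1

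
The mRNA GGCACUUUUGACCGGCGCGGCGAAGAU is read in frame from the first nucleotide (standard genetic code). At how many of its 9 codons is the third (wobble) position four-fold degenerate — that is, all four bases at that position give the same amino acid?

Codon 1 GGC (Gly): third position 4-fold.
Codon 2 ACU (Thr): third position 4-fold.
Codon 3 UUU (Phe): third position 2-fold.
Codon 4 GAC (Asp): third position 2-fold.
Codon 5 CGG (Arg): third position 4-fold.
Codon 6 CGC (Arg): third position 4-fold.
Codon 7 GGC (Gly): third position 4-fold.
Codon 8 GAA (Glu): third position 2-fold.
Codon 9 GAU (Asp): third position 2-fold.
Four-fold degenerate third positions: 5.

5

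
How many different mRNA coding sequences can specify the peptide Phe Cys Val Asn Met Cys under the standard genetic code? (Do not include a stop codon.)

Phe: 2 codons.
Cys: 2 codons.
Val: 4 codons.
Asn: 2 codons.
Met: 1 codon.
Cys: 2 codons.
2 × 2 × 4 × 2 × 1 × 2 = 64.

64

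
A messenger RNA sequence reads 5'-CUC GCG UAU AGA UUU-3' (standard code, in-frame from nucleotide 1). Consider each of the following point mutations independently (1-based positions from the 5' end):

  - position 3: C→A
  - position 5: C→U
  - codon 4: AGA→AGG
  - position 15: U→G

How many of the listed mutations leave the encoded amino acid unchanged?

Codon 1: CUC (Leu) → CUA (Leu) — synonymous.
Codon 2: GCG (Ala) → GUG (Val) — missense.
Codon 4: AGA (Arg) → AGG (Arg) — synonymous.
Codon 5: UUU (Phe) → UUG (Leu) — missense.
Synonymous: 2 of 4.

2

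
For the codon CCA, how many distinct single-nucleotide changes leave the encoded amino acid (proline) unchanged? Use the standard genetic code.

Position 1: none → 0 synonymous.
Position 2: none → 0 synonymous.
Position 3: CCT, CCC, CCG → 3 synonymous.
Total: 0 + 0 + 3 = 3.

3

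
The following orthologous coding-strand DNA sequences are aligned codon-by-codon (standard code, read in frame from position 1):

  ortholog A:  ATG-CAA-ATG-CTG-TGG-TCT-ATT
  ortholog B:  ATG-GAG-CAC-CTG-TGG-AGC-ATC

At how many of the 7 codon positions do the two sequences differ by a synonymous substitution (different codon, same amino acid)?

2

Codon 1: ATG Met / ATG Met — identical.
Codon 2: CAA Gln / GAG Glu — nonsynonymous.
Codon 3: ATG Met / CAC His — nonsynonymous.
Codon 4: CTG Leu / CTG Leu — identical.
Codon 5: TGG Trp / TGG Trp — identical.
Codon 6: TCT Ser / AGC Ser — synonymous.
Codon 7: ATT Ile / ATC Ile — synonymous.
Synonymous differences: 2.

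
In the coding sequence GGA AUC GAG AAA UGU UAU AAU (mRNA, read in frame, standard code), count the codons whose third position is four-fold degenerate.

1

Codon 1 GGA (Gly): third position 4-fold.
Codon 2 AUC (Ile): third position 3-fold.
Codon 3 GAG (Glu): third position 2-fold.
Codon 4 AAA (Lys): third position 2-fold.
Codon 5 UGU (Cys): third position 2-fold.
Codon 6 UAU (Tyr): third position 2-fold.
Codon 7 AAU (Asn): third position 2-fold.
Four-fold degenerate third positions: 1.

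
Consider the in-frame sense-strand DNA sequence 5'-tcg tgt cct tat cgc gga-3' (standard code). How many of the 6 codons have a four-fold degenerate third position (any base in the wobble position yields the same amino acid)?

Codon 1 TCG (Ser): third position 4-fold.
Codon 2 TGT (Cys): third position 2-fold.
Codon 3 CCT (Pro): third position 4-fold.
Codon 4 TAT (Tyr): third position 2-fold.
Codon 5 CGC (Arg): third position 4-fold.
Codon 6 GGA (Gly): third position 4-fold.
Four-fold degenerate third positions: 4.

4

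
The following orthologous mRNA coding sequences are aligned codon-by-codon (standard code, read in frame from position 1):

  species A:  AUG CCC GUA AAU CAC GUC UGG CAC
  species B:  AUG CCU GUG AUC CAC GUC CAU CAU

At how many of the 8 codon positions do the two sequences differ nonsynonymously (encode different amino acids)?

2

Codon 1: AUG Met / AUG Met — identical.
Codon 2: CCC Pro / CCU Pro — synonymous.
Codon 3: GUA Val / GUG Val — synonymous.
Codon 4: AAU Asn / AUC Ile — nonsynonymous.
Codon 5: CAC His / CAC His — identical.
Codon 6: GUC Val / GUC Val — identical.
Codon 7: UGG Trp / CAU His — nonsynonymous.
Codon 8: CAC His / CAU His — synonymous.
Nonsynonymous differences: 2.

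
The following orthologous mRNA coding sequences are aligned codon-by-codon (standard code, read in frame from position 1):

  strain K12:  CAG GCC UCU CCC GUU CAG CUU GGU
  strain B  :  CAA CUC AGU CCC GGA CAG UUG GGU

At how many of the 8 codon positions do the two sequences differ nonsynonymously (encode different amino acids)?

Codon 1: CAG Gln / CAA Gln — synonymous.
Codon 2: GCC Ala / CUC Leu — nonsynonymous.
Codon 3: UCU Ser / AGU Ser — synonymous.
Codon 4: CCC Pro / CCC Pro — identical.
Codon 5: GUU Val / GGA Gly — nonsynonymous.
Codon 6: CAG Gln / CAG Gln — identical.
Codon 7: CUU Leu / UUG Leu — synonymous.
Codon 8: GGU Gly / GGU Gly — identical.
Nonsynonymous differences: 2.

2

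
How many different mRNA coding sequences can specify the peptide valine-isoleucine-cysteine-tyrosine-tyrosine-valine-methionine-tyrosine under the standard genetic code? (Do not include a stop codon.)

768

Val: 4 codons.
Ile: 3 codons.
Cys: 2 codons.
Tyr: 2 codons.
Tyr: 2 codons.
Val: 4 codons.
Met: 1 codon.
Tyr: 2 codons.
4 × 3 × 2 × 2 × 2 × 4 × 1 × 2 = 768.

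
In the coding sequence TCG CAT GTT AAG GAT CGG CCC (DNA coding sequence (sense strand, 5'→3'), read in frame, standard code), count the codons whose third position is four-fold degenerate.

Codon 1 TCG (Ser): third position 4-fold.
Codon 2 CAT (His): third position 2-fold.
Codon 3 GTT (Val): third position 4-fold.
Codon 4 AAG (Lys): third position 2-fold.
Codon 5 GAT (Asp): third position 2-fold.
Codon 6 CGG (Arg): third position 4-fold.
Codon 7 CCC (Pro): third position 4-fold.
Four-fold degenerate third positions: 4.

4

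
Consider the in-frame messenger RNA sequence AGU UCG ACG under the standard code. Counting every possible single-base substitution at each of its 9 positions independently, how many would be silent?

7

Codon 1 (AGU, Ser): 1 synonymous substitution.
Codon 2 (UCG, Ser): 3 synonymous substitutions.
Codon 3 (ACG, Thr): 3 synonymous substitutions.
Total: 1 + 3 + 3 = 7.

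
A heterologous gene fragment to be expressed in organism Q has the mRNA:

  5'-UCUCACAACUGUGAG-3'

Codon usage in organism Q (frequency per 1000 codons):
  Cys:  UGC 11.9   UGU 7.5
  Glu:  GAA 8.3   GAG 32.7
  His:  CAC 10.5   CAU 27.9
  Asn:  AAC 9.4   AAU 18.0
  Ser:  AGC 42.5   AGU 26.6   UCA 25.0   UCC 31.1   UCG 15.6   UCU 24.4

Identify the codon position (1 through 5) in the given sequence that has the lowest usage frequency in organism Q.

Codon 1 UCU (Ser): 24.4 per 1000.
Codon 2 CAC (His): 10.5 per 1000.
Codon 3 AAC (Asn): 9.4 per 1000.
Codon 4 UGU (Cys): 7.5 per 1000.
Codon 5 GAG (Glu): 32.7 per 1000.
Lowest frequency is 7.5 at codon 4.

4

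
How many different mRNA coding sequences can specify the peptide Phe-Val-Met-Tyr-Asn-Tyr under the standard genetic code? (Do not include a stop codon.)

Phe: 2 codons.
Val: 4 codons.
Met: 1 codon.
Tyr: 2 codons.
Asn: 2 codons.
Tyr: 2 codons.
2 × 4 × 1 × 2 × 2 × 2 = 64.

64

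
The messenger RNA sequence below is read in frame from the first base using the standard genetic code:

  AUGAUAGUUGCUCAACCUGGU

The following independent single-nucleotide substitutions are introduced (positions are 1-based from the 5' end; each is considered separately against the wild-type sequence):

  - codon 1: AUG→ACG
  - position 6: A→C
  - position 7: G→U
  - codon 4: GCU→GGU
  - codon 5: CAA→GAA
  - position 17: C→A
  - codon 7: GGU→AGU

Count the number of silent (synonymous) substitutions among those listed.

1

Codon 1: AUG (Met) → ACG (Thr) — missense.
Codon 2: AUA (Ile) → AUC (Ile) — synonymous.
Codon 3: GUU (Val) → UUU (Phe) — missense.
Codon 4: GCU (Ala) → GGU (Gly) — missense.
Codon 5: CAA (Gln) → GAA (Glu) — missense.
Codon 6: CCU (Pro) → CAU (His) — missense.
Codon 7: GGU (Gly) → AGU (Ser) — missense.
Synonymous: 1 of 7.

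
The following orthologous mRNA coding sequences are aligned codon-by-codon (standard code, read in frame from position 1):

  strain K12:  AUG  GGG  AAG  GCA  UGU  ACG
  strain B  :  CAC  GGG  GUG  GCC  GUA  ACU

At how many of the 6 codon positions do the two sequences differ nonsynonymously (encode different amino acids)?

3

Codon 1: AUG Met / CAC His — nonsynonymous.
Codon 2: GGG Gly / GGG Gly — identical.
Codon 3: AAG Lys / GUG Val — nonsynonymous.
Codon 4: GCA Ala / GCC Ala — synonymous.
Codon 5: UGU Cys / GUA Val — nonsynonymous.
Codon 6: ACG Thr / ACU Thr — synonymous.
Nonsynonymous differences: 3.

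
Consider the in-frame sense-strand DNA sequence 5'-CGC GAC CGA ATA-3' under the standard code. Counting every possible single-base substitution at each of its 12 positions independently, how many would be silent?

Codon 1 (CGC, Arg): 3 synonymous substitutions.
Codon 2 (GAC, Asp): 1 synonymous substitution.
Codon 3 (CGA, Arg): 4 synonymous substitutions.
Codon 4 (ATA, Ile): 2 synonymous substitutions.
Total: 3 + 1 + 4 + 2 = 10.

10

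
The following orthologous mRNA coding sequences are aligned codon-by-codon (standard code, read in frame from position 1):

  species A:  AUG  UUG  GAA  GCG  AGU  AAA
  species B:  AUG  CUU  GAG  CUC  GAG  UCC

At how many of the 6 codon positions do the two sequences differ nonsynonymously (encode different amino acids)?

3

Codon 1: AUG Met / AUG Met — identical.
Codon 2: UUG Leu / CUU Leu — synonymous.
Codon 3: GAA Glu / GAG Glu — synonymous.
Codon 4: GCG Ala / CUC Leu — nonsynonymous.
Codon 5: AGU Ser / GAG Glu — nonsynonymous.
Codon 6: AAA Lys / UCC Ser — nonsynonymous.
Nonsynonymous differences: 3.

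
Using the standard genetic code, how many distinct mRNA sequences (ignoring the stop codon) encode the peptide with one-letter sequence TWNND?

32

Thr: 4 codons.
Trp: 1 codon.
Asn: 2 codons.
Asn: 2 codons.
Asp: 2 codons.
4 × 1 × 2 × 2 × 2 = 32.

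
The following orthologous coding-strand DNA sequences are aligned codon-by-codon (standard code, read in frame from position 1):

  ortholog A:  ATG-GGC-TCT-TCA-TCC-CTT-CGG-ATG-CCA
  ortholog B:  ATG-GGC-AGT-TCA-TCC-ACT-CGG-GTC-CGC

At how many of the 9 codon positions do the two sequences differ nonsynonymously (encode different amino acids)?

Codon 1: ATG Met / ATG Met — identical.
Codon 2: GGC Gly / GGC Gly — identical.
Codon 3: TCT Ser / AGT Ser — synonymous.
Codon 4: TCA Ser / TCA Ser — identical.
Codon 5: TCC Ser / TCC Ser — identical.
Codon 6: CTT Leu / ACT Thr — nonsynonymous.
Codon 7: CGG Arg / CGG Arg — identical.
Codon 8: ATG Met / GTC Val — nonsynonymous.
Codon 9: CCA Pro / CGC Arg — nonsynonymous.
Nonsynonymous differences: 3.

3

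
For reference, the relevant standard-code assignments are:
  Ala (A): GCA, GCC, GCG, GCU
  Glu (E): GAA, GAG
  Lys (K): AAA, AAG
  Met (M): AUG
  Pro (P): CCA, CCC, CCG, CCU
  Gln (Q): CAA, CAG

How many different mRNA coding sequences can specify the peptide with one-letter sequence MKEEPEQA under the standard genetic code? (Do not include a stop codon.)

Met: 1 codon.
Lys: 2 codons.
Glu: 2 codons.
Glu: 2 codons.
Pro: 4 codons.
Glu: 2 codons.
Gln: 2 codons.
Ala: 4 codons.
1 × 2 × 2 × 2 × 4 × 2 × 2 × 4 = 512.

512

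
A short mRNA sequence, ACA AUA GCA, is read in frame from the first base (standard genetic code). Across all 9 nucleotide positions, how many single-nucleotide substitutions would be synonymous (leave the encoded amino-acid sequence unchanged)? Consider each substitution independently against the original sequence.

8

Codon 1 (ACA, Thr): 3 synonymous substitutions.
Codon 2 (AUA, Ile): 2 synonymous substitutions.
Codon 3 (GCA, Ala): 3 synonymous substitutions.
Total: 3 + 2 + 3 = 8.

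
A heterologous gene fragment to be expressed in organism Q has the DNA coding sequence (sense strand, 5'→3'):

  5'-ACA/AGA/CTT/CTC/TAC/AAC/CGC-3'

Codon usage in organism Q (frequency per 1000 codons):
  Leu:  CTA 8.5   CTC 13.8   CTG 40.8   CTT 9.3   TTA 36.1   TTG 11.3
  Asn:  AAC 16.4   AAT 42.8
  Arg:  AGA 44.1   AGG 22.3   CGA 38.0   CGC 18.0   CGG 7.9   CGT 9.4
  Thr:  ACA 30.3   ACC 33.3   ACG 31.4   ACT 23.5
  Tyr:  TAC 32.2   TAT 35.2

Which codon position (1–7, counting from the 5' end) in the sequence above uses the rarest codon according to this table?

3

Codon 1 ACA (Thr): 30.3 per 1000.
Codon 2 AGA (Arg): 44.1 per 1000.
Codon 3 CTT (Leu): 9.3 per 1000.
Codon 4 CTC (Leu): 13.8 per 1000.
Codon 5 TAC (Tyr): 32.2 per 1000.
Codon 6 AAC (Asn): 16.4 per 1000.
Codon 7 CGC (Arg): 18.0 per 1000.
Lowest frequency is 9.3 at codon 3.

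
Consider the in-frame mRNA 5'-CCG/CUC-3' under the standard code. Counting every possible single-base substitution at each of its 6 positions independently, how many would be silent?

Codon 1 (CCG, Pro): 3 synonymous substitutions.
Codon 2 (CUC, Leu): 3 synonymous substitutions.
Total: 3 + 3 = 6.

6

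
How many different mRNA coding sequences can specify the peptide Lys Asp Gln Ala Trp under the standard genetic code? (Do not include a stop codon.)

32

Lys: 2 codons.
Asp: 2 codons.
Gln: 2 codons.
Ala: 4 codons.
Trp: 1 codon.
2 × 2 × 2 × 4 × 1 = 32.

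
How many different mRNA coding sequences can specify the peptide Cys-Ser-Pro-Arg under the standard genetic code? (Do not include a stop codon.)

288

Cys: 2 codons.
Ser: 6 codons.
Pro: 4 codons.
Arg: 6 codons.
2 × 6 × 4 × 6 = 288.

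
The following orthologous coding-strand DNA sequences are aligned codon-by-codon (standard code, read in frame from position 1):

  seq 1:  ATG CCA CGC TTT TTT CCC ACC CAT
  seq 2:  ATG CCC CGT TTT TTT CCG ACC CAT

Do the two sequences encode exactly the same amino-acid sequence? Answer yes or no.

Codon 1: ATG Met / ATG Met — identical.
Codon 2: CCA Pro / CCC Pro — synonymous.
Codon 3: CGC Arg / CGT Arg — synonymous.
Codon 4: TTT Phe / TTT Phe — identical.
Codon 5: TTT Phe / TTT Phe — identical.
Codon 6: CCC Pro / CCG Pro — synonymous.
Codon 7: ACC Thr / ACC Thr — identical.
Codon 8: CAT His / CAT His — identical.
Nonsynonymous differences: 0 → same protein.

yes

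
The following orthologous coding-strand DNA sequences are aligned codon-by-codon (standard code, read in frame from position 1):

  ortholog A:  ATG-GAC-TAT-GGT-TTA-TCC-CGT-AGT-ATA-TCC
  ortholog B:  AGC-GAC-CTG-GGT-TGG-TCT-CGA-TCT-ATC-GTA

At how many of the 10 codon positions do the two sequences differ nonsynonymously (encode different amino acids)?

Codon 1: ATG Met / AGC Ser — nonsynonymous.
Codon 2: GAC Asp / GAC Asp — identical.
Codon 3: TAT Tyr / CTG Leu — nonsynonymous.
Codon 4: GGT Gly / GGT Gly — identical.
Codon 5: TTA Leu / TGG Trp — nonsynonymous.
Codon 6: TCC Ser / TCT Ser — synonymous.
Codon 7: CGT Arg / CGA Arg — synonymous.
Codon 8: AGT Ser / TCT Ser — synonymous.
Codon 9: ATA Ile / ATC Ile — synonymous.
Codon 10: TCC Ser / GTA Val — nonsynonymous.
Nonsynonymous differences: 4.

4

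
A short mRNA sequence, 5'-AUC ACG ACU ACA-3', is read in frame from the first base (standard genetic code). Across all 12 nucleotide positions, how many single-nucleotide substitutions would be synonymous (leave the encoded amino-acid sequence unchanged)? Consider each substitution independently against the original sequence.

Codon 1 (AUC, Ile): 2 synonymous substitutions.
Codon 2 (ACG, Thr): 3 synonymous substitutions.
Codon 3 (ACU, Thr): 3 synonymous substitutions.
Codon 4 (ACA, Thr): 3 synonymous substitutions.
Total: 2 + 3 + 3 + 3 = 11.

11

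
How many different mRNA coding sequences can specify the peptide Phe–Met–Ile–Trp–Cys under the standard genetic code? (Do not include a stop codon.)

12

Phe: 2 codons.
Met: 1 codon.
Ile: 3 codons.
Trp: 1 codon.
Cys: 2 codons.
2 × 1 × 3 × 1 × 2 = 12.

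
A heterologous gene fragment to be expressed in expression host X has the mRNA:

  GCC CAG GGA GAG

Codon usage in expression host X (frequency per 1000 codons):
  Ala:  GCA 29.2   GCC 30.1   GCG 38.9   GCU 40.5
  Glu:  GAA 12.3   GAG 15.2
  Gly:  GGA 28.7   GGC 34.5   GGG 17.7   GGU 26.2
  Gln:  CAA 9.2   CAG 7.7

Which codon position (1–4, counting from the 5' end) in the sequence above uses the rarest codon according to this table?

2

Codon 1 GCC (Ala): 30.1 per 1000.
Codon 2 CAG (Gln): 7.7 per 1000.
Codon 3 GGA (Gly): 28.7 per 1000.
Codon 4 GAG (Glu): 15.2 per 1000.
Lowest frequency is 7.7 at codon 2.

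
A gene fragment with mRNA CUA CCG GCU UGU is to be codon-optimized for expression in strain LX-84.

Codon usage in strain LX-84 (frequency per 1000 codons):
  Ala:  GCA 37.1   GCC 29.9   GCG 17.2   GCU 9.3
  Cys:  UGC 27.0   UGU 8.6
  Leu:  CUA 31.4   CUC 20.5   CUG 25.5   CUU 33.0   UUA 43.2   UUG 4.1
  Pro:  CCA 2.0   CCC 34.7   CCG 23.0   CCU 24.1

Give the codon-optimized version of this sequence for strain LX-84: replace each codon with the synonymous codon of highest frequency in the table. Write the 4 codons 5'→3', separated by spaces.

UUA CCC GCA UGC

Codon 1 (Leu): best is UUA at 43.2.
Codon 2 (Pro): best is CCC at 34.7.
Codon 3 (Ala): best is GCA at 37.1.
Codon 4 (Cys): best is UGC at 27.0.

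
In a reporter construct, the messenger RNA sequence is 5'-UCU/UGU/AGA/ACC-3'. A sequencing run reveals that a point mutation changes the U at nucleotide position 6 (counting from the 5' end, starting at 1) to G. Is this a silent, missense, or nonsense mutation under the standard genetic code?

missense

Position 6 falls in codon 2: UGU → Cys.
After the substitution the codon is UGG → Trp.
Cys ≠ Trp, so this is a missense mutation.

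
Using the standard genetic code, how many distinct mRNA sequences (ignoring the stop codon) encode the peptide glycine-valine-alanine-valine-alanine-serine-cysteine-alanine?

49152

Gly: 4 codons.
Val: 4 codons.
Ala: 4 codons.
Val: 4 codons.
Ala: 4 codons.
Ser: 6 codons.
Cys: 2 codons.
Ala: 4 codons.
4 × 4 × 4 × 4 × 4 × 6 × 2 × 4 = 49152.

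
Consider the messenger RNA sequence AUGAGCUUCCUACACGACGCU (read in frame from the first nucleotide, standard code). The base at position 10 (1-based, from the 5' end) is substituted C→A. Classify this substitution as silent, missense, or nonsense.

Position 10 falls in codon 4: CUA → Leu.
After the substitution the codon is AUA → Ile.
Leu ≠ Ile, so this is a missense mutation.

missense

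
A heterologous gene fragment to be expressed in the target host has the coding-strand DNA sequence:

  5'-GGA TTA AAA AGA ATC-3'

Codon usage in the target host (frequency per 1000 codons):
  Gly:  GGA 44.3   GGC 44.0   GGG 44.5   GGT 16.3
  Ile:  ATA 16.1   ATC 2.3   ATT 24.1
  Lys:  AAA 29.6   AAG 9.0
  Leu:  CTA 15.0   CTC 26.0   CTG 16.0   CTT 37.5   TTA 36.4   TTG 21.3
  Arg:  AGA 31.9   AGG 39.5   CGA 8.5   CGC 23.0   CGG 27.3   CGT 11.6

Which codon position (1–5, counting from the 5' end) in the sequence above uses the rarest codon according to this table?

Codon 1 GGA (Gly): 44.3 per 1000.
Codon 2 TTA (Leu): 36.4 per 1000.
Codon 3 AAA (Lys): 29.6 per 1000.
Codon 4 AGA (Arg): 31.9 per 1000.
Codon 5 ATC (Ile): 2.3 per 1000.
Lowest frequency is 2.3 at codon 5.

5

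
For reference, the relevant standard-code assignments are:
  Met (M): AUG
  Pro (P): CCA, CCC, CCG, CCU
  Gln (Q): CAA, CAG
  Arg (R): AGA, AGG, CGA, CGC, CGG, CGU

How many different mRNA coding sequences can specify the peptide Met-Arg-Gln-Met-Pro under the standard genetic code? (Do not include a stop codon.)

48

Met: 1 codon.
Arg: 6 codons.
Gln: 2 codons.
Met: 1 codon.
Pro: 4 codons.
1 × 6 × 2 × 1 × 4 = 48.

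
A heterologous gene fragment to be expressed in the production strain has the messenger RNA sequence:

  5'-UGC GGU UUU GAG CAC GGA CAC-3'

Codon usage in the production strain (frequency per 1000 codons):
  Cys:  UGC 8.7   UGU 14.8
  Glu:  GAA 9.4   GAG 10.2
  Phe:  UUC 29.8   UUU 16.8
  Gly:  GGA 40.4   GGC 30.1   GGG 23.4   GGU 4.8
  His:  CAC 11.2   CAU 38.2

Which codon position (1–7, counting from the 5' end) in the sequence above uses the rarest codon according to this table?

Codon 1 UGC (Cys): 8.7 per 1000.
Codon 2 GGU (Gly): 4.8 per 1000.
Codon 3 UUU (Phe): 16.8 per 1000.
Codon 4 GAG (Glu): 10.2 per 1000.
Codon 5 CAC (His): 11.2 per 1000.
Codon 6 GGA (Gly): 40.4 per 1000.
Codon 7 CAC (His): 11.2 per 1000.
Lowest frequency is 4.8 at codon 2.

2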